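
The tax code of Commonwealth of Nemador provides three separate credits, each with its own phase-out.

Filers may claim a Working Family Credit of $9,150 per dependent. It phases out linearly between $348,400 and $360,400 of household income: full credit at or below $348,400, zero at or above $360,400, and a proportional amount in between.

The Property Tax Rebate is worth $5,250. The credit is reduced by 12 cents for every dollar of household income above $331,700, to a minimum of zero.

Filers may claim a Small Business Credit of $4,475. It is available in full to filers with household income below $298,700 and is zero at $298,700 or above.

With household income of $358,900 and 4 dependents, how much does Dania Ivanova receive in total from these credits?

Working Family Credit: base = 4 × $9,150 = $36,600. $358,900 is $10,500 into a $12,000 phase-out range, leaving 1,500/12,000 of the credit: $36,600 × 1,500/12,000 = $4,575.
Property Tax Rebate: 12% of the $27,200 excess over $331,700 is $3,264; credit = $5,250 − $3,264 = $1,986.
Small Business Credit: $358,900 meets or exceeds the $298,700 cutoff, so the credit is $0.
Total: $4,575 + $1,986 + $0 = $6,561.

$6,561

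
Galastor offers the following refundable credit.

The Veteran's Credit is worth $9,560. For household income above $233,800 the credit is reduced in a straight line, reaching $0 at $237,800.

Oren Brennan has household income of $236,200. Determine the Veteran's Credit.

$3,824

Veteran's Credit: $236,200 is $2,400 into a $4,000 phase-out range, leaving 1,600/4,000 of the credit: $9,560 × 1,600/4,000 = $3,824.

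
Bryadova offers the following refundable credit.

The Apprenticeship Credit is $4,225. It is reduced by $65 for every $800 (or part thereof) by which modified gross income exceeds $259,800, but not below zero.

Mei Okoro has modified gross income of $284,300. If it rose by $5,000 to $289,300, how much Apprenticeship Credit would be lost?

At $284,300 — income exceeds $259,800 by $24,500, which is 31 full-or-partial $800 increments; reduction = 31 × $65 = $2,015, leaving $2,210.
At $289,300 — income exceeds $259,800 by $29,500, which is 37 full-or-partial $800 increments; reduction = 37 × $65 = $2,405, leaving $1,820.
Lost: $2,210 − $1,820 = $390.

$390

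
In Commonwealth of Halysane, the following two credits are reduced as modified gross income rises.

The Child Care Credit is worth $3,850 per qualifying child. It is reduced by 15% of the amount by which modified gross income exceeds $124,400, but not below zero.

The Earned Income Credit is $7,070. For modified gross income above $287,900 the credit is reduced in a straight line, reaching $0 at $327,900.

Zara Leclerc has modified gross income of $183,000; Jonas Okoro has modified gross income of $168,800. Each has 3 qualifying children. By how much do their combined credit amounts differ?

Zara ($183,000): Child Care Credit: base = 3 × $3,850 = $11,550. 15% of the $58,600 excess over $124,400 is $8,790; credit = $11,550 − $8,790 = $2,760. Earned Income Credit: $183,000 is at or below the $287,900 threshold, so the full $7,070 applies. total $2,760 + $7,070 = $9,830
Jonas ($168,800): Child Care Credit: base = 3 × $3,850 = $11,550. 15% of the $44,400 excess over $124,400 is $6,660; credit = $11,550 − $6,660 = $4,890. Earned Income Credit: $168,800 is at or below the $287,900 threshold, so the full $7,070 applies. total $4,890 + $7,070 = $11,960
Difference: |$9,830 − $11,960| = $2,130.

$2,130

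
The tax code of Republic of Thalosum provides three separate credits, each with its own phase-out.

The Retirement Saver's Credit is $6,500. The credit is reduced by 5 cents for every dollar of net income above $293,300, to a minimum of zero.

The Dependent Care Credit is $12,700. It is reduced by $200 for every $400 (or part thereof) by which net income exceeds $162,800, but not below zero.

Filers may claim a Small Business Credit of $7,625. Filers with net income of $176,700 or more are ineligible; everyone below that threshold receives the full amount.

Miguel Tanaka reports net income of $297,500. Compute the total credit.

Retirement Saver's Credit: 5% of the $4,200 excess over $293,300 is $210; credit = $6,500 − $210 = $6,290.
Dependent Care Credit: income exceeds $162,800 by $134,700 → 337 increments × $200 = $67,400 ≥ base, so the credit is $0.
Small Business Credit: $297,500 meets or exceeds the $176,700 cutoff, so the credit is $0.
Total: $6,290 + $0 + $0 = $6,290.

$6,290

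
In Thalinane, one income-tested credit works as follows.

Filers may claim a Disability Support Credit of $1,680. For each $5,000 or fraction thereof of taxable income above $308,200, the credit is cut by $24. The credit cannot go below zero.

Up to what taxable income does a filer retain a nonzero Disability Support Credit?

$653,200

After 69 increments the reduction is 69 × $24 = $1,656, leaving $24; one more increment wipes it out. Increment 69 ends at excess 69 × $5,000 = $345,000, so the highest qualifying income is $308,200 + $345,000 = $653,200.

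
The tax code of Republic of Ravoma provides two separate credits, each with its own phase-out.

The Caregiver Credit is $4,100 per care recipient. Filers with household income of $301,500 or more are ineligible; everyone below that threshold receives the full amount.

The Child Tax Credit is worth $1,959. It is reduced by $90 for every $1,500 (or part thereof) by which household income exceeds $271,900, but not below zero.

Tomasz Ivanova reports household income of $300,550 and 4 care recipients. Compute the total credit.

$16,559

Caregiver Credit: base = 4 × $4,100 = $16,400. $300,550 is below the $301,500 cutoff, so the full $16,400 applies.
Child Tax Credit: income exceeds $271,900 by $28,650, which is 20 full-or-partial $1,500 increments; reduction = 20 × $90 = $1,800, leaving $159.
Total: $16,400 + $159 = $16,559.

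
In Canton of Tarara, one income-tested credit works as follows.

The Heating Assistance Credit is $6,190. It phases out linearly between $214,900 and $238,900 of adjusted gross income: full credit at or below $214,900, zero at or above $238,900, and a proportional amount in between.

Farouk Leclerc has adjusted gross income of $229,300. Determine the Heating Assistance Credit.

$2,476

Heating Assistance Credit: $229,300 is $14,400 into a $24,000 phase-out range, leaving 9,600/24,000 of the credit: $6,190 × 9,600/24,000 = $2,476.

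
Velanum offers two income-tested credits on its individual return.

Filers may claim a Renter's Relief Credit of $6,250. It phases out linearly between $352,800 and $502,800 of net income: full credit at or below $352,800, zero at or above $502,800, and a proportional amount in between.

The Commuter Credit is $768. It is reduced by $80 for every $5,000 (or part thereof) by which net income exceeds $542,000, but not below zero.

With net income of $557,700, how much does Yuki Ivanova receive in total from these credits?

Renter's Relief Credit: $557,700 is at or above $502,800, so the credit is $0.
Commuter Credit: income exceeds $542,000 by $15,700, which is 4 full-or-partial $5,000 increments; reduction = 4 × $80 = $320, leaving $448.
Total: $0 + $448 = $448.

$448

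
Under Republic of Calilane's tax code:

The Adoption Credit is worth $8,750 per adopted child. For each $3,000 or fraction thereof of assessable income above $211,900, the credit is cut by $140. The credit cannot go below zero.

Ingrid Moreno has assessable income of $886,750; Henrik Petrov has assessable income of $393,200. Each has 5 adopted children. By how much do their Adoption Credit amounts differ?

$22,960

Ingrid ($886,750): Adoption Credit: base = 5 × $8,750 = $43,750. income exceeds $211,900 by $674,850, which is 225 full-or-partial $3,000 increments; reduction = 225 × $140 = $31,500, leaving $12,250.
Henrik ($393,200): Adoption Credit: base = 5 × $8,750 = $43,750. income exceeds $211,900 by $181,300, which is 61 full-or-partial $3,000 increments; reduction = 61 × $140 = $8,540, leaving $35,210.
Difference: |$12,250 − $35,210| = $22,960.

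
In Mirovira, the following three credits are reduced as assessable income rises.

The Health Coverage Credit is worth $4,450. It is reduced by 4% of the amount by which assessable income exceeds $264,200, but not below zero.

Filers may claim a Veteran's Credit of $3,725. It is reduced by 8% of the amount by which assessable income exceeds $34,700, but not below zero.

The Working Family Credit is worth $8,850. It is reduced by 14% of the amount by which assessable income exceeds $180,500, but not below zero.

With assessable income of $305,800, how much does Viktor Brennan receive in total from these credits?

Health Coverage Credit: 4% of the $41,600 excess over $264,200 is $1,664; credit = $4,450 − $1,664 = $2,786.
Veteran's Credit: 8% of the $271,100 excess over $34,700 is $21,688 ≥ base, so the credit is $0.
Working Family Credit: 14% of the $125,300 excess over $180,500 is $17,542 ≥ base, so the credit is $0.
Total: $2,786 + $0 + $0 = $2,786.

$2,786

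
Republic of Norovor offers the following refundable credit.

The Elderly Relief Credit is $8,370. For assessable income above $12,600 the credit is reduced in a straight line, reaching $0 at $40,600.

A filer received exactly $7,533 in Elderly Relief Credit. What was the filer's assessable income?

$15,400

$7,533 is 7,533/8,370 of the full $8,370, so 837/8,370 of the $28,000 range has been used: income = $12,600 + $28,000 × 837/8,370 = $15,400.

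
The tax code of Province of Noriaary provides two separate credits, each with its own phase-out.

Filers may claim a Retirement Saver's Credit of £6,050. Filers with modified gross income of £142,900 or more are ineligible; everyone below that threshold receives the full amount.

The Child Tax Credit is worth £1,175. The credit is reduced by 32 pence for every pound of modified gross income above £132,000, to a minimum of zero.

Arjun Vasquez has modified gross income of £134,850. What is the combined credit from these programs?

Retirement Saver's Credit: £134,850 is below the £142,900 cutoff, so the full £6,050 applies.
Child Tax Credit: 32% of the £2,850 excess over £132,000 is £912; credit = £1,175 − £912 = £263.
Total: £6,050 + £263 = £6,313.

£6,313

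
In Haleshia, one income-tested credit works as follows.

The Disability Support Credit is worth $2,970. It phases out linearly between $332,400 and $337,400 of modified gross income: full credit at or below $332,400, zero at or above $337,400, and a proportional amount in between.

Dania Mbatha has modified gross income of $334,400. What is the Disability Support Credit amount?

Disability Support Credit: $334,400 is $2,000 into a $5,000 phase-out range, leaving 3,000/5,000 of the credit: $2,970 × 3,000/5,000 = $1,782.

$1,782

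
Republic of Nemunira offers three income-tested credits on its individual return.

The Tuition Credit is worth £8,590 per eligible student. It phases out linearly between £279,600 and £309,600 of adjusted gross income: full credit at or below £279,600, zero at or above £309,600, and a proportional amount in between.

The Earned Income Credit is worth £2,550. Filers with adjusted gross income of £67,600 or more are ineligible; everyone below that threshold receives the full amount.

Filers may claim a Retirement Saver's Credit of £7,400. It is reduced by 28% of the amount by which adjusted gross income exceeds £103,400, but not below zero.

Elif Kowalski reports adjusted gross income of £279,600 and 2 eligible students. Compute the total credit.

Tuition Credit: base = 2 × £8,590 = £17,180. £279,600 is at or below the £279,600 threshold, so the full £17,180 applies.
Earned Income Credit: £279,600 meets or exceeds the £67,600 cutoff, so the credit is £0.
Retirement Saver's Credit: 28% of the £176,200 excess over £103,400 is £49,336 ≥ base, so the credit is £0.
Total: £17,180 + £0 + £0 = £17,180.

£17,180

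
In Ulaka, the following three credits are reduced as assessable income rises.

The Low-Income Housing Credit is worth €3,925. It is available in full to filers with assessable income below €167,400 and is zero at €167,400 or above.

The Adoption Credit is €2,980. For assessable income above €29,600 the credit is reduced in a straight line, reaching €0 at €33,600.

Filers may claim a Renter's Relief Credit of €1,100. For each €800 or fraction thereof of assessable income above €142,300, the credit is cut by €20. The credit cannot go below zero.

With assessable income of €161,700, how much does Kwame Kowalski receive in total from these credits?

Low-Income Housing Credit: €161,700 is below the €167,400 cutoff, so the full €3,925 applies.
Adoption Credit: €161,700 is at or above €33,600, so the credit is €0.
Renter's Relief Credit: income exceeds €142,300 by €19,400, which is 25 full-or-partial €800 increments; reduction = 25 × €20 = €500, leaving €600.
Total: €3,925 + €0 + €600 = €4,525.

€4,525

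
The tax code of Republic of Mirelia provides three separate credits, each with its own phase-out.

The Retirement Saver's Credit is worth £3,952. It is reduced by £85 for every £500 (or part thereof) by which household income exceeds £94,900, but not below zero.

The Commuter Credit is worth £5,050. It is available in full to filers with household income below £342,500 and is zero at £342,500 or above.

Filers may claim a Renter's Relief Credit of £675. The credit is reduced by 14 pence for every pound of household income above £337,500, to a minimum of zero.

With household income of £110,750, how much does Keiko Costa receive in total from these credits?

Retirement Saver's Credit: income exceeds £94,900 by £15,850, which is 32 full-or-partial £500 increments; reduction = 32 × £85 = £2,720, leaving £1,232.
Commuter Credit: £110,750 is below the £342,500 cutoff, so the full £5,050 applies.
Renter's Relief Credit: £110,750 is at or below the £337,500 threshold, so the full £675 applies.
Total: £1,232 + £5,050 + £675 = £6,957.

£6,957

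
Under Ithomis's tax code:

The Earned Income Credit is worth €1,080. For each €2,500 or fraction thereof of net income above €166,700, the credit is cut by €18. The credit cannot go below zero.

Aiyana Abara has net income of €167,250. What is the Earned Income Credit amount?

€1,062

Earned Income Credit: income exceeds €166,700 by €550, which is 1 full-or-partial €2,500 increment; reduction = 1 × €18 = €18, leaving €1,062.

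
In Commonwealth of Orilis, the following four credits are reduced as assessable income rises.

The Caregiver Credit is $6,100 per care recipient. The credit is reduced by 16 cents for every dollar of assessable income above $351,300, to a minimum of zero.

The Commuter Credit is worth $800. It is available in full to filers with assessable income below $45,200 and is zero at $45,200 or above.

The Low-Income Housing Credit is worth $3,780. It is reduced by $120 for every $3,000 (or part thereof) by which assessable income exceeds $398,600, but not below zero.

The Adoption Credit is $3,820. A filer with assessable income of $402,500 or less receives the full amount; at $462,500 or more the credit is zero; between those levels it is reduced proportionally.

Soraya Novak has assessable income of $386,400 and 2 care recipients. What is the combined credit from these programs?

Caregiver Credit: base = 2 × $6,100 = $12,200. 16% of the $35,100 excess over $351,300 is $5,616; credit = $12,200 − $5,616 = $6,584.
Commuter Credit: $386,400 meets or exceeds the $45,200 cutoff, so the credit is $0.
Low-Income Housing Credit: $386,400 is at or below the $398,600 threshold, so the full $3,780 applies.
Adoption Credit: $386,400 is at or below the $402,500 threshold, so the full $3,820 applies.
Total: $6,584 + $0 + $3,780 + $3,820 = $14,184.

$14,184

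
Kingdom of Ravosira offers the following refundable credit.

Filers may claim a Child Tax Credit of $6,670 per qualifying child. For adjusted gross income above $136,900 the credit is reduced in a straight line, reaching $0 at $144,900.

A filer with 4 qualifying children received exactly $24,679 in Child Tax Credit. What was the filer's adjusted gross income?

$137,500

Full credit = 4 × $6,670 = $26,680.
$24,679 is 24,679/26,680 of the full $26,680, so 2,001/26,680 of the $8,000 range has been used: income = $136,900 + $8,000 × 2,001/26,680 = $137,500.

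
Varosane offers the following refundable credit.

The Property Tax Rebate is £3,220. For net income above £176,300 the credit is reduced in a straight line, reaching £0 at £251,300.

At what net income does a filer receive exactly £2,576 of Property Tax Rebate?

£191,300

£2,576 is 2,576/3,220 of the full £3,220, so 644/3,220 of the £75,000 range has been used: income = £176,300 + £75,000 × 644/3,220 = £191,300.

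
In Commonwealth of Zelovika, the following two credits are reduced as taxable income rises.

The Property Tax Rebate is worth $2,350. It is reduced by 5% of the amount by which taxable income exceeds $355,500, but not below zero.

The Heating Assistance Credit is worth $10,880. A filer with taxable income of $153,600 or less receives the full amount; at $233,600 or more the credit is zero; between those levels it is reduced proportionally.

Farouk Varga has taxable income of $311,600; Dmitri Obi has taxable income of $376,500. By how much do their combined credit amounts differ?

$1,050

Farouk ($311,600): Property Tax Rebate: $311,600 is at or below the $355,500 threshold, so the full $2,350 applies. Heating Assistance Credit: $311,600 is at or above $233,600, so the credit is $0. total $2,350 + $0 = $2,350
Dmitri ($376,500): Property Tax Rebate: 5% of the $21,000 excess over $355,500 is $1,050; credit = $2,350 − $1,050 = $1,300. Heating Assistance Credit: $376,500 is at or above $233,600, so the credit is $0. total $1,300 + $0 = $1,300
Difference: |$2,350 − $1,300| = $1,050.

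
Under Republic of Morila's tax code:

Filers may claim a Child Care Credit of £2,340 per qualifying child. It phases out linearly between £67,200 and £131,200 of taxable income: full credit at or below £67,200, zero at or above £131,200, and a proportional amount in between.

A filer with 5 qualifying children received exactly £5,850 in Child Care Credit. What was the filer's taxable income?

£99,200

Full credit = 5 × £2,340 = £11,700.
£5,850 is 5,850/11,700 of the full £11,700, so 5,850/11,700 of the £64,000 range has been used: income = £67,200 + £64,000 × 5,850/11,700 = £99,200.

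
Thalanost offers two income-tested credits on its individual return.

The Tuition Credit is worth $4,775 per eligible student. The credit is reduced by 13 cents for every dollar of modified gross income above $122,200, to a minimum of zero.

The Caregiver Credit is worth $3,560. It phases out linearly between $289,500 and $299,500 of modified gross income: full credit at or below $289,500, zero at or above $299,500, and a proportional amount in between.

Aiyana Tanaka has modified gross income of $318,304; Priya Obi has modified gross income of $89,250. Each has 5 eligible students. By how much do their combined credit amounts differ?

Aiyana ($318,304): Tuition Credit: base = 5 × $4,775 = $23,875. 13% of the $196,104 excess over $122,200 is $25,493.52 ≥ base, so the credit is $0. Caregiver Credit: $318,304 is at or above $299,500, so the credit is $0. total $0 + $0 = $0
Priya ($89,250): Tuition Credit: base = 5 × $4,775 = $23,875. $89,250 is at or below the $122,200 threshold, so the full $23,875 applies. Caregiver Credit: $89,250 is at or below the $289,500 threshold, so the full $3,560 applies. total $23,875 + $3,560 = $27,435
Difference: |$0 − $27,435| = $27,435.

$27,435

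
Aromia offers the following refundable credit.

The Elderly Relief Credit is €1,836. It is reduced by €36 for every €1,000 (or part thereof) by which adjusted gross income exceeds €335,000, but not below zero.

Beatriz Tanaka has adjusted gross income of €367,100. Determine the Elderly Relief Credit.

€648

Elderly Relief Credit: income exceeds €335,000 by €32,100, which is 33 full-or-partial €1,000 increments; reduction = 33 × €36 = €1,188, leaving €648.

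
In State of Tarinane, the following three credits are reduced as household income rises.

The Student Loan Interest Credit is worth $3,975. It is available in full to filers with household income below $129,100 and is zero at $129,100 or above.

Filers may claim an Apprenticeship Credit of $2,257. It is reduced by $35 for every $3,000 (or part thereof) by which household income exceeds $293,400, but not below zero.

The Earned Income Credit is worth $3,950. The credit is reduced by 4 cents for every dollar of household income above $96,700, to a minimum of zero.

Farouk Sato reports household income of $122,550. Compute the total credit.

Student Loan Interest Credit: $122,550 is below the $129,100 cutoff, so the full $3,975 applies.
Apprenticeship Credit: $122,550 is at or below the $293,400 threshold, so the full $2,257 applies.
Earned Income Credit: 4% of the $25,850 excess over $96,700 is $1,034; credit = $3,950 − $1,034 = $2,916.
Total: $3,975 + $2,257 + $2,916 = $9,148.

$9,148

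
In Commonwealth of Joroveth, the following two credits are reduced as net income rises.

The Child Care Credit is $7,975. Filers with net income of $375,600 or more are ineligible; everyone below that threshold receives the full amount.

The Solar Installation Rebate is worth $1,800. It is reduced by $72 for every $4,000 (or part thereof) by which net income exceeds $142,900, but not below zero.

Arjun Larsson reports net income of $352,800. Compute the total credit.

$7,975

Child Care Credit: $352,800 is below the $375,600 cutoff, so the full $7,975 applies.
Solar Installation Rebate: income exceeds $142,900 by $209,900 → 53 increments × $72 = $3,816 ≥ base, so the credit is $0.
Total: $7,975 + $0 = $7,975.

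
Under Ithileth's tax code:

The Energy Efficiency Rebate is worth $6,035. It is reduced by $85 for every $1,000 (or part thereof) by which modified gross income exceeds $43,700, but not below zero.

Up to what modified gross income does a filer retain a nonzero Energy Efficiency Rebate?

After 70 increments the reduction is 70 × $85 = $5,950, leaving $85; one more increment wipes it out. Increment 70 ends at excess 70 × $1,000 = $70,000, so the highest qualifying income is $43,700 + $70,000 = $113,700.

$113,700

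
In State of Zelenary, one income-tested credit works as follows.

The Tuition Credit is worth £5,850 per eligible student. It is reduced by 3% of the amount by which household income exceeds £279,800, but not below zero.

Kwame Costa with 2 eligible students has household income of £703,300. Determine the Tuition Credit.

£0

Tuition Credit: base = 2 × £5,850 = £11,700. 3% of the £423,500 excess over £279,800 is £12,705 ≥ base, so the credit is £0.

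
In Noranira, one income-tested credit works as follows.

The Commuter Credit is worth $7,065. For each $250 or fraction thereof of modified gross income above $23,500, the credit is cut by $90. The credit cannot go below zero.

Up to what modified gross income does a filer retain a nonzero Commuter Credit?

After 78 increments the reduction is 78 × $90 = $7,020, leaving $45; one more increment wipes it out. Increment 78 ends at excess 78 × $250 = $19,500, so the highest qualifying income is $23,500 + $19,500 = $43,000.

$43,000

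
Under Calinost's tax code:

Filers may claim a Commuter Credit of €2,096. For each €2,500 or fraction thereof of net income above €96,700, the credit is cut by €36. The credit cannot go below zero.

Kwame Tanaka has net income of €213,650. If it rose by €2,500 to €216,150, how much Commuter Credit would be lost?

€36

At €213,650 — income exceeds €96,700 by €116,950, which is 47 full-or-partial €2,500 increments; reduction = 47 × €36 = €1,692, leaving €404.
At €216,150 — income exceeds €96,700 by €119,450, which is 48 full-or-partial €2,500 increments; reduction = 48 × €36 = €1,728, leaving €368.
Lost: €404 − €368 = €36.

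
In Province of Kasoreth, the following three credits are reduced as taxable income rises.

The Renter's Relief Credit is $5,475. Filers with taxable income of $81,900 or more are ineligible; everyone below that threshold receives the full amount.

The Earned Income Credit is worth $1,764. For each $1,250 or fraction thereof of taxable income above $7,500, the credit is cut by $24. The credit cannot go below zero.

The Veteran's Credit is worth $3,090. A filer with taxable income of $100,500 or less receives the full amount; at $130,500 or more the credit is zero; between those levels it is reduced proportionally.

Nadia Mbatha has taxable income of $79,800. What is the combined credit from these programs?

Renter's Relief Credit: $79,800 is below the $81,900 cutoff, so the full $5,475 applies.
Earned Income Credit: income exceeds $7,500 by $72,300, which is 58 full-or-partial $1,250 increments; reduction = 58 × $24 = $1,392, leaving $372.
Veteran's Credit: $79,800 is at or below the $100,500 threshold, so the full $3,090 applies.
Total: $5,475 + $372 + $3,090 = $8,937.

$8,937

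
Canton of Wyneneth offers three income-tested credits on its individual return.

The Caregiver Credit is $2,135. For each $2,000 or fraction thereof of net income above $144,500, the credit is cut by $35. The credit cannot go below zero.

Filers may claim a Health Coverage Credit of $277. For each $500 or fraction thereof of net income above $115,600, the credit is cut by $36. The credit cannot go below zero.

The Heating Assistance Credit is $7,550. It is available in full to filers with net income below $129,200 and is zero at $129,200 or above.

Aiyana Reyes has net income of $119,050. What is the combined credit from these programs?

Caregiver Credit: $119,050 is at or below the $144,500 threshold, so the full $2,135 applies.
Health Coverage Credit: income exceeds $115,600 by $3,450, which is 7 full-or-partial $500 increments; reduction = 7 × $36 = $252, leaving $25.
Heating Assistance Credit: $119,050 is below the $129,200 cutoff, so the full $7,550 applies.
Total: $2,135 + $25 + $7,550 = $9,710.

$9,710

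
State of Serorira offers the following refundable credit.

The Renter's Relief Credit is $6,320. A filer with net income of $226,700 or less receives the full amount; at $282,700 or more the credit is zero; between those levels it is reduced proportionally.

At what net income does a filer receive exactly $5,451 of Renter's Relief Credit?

$5,451 is 5,451/6,320 of the full $6,320, so 869/6,320 of the $56,000 range has been used: income = $226,700 + $56,000 × 869/6,320 = $234,400.

$234,400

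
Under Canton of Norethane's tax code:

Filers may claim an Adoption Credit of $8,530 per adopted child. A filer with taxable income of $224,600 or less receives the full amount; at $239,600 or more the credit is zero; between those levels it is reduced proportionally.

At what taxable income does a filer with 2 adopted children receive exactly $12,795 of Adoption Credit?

Full credit = 2 × $8,530 = $17,060.
$12,795 is 12,795/17,060 of the full $17,060, so 4,265/17,060 of the $15,000 range has been used: income = $224,600 + $15,000 × 4,265/17,060 = $228,350.

$228,350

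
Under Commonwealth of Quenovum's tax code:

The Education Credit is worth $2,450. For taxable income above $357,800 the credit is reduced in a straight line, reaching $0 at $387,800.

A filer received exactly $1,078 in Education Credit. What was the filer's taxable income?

$1,078 is 1,078/2,450 of the full $2,450, so 1,372/2,450 of the $30,000 range has been used: income = $357,800 + $30,000 × 1,372/2,450 = $374,600.

$374,600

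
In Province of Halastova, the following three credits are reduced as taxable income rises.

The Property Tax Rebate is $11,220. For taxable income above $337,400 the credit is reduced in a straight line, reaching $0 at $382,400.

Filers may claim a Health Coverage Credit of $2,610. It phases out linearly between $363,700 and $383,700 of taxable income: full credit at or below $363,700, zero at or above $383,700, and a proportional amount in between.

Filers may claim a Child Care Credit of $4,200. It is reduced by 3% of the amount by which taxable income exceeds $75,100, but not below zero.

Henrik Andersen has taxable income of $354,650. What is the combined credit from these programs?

Property Tax Rebate: $354,650 is $17,250 into a $45,000 phase-out range, leaving 27,750/45,000 of the credit: $11,220 × 27,750/45,000 = $6,919.
Health Coverage Credit: $354,650 is at or below the $363,700 threshold, so the full $2,610 applies.
Child Care Credit: 3% of the $279,550 excess over $75,100 is $8,386.50 ≥ base, so the credit is $0.
Total: $6,919 + $2,610 + $0 = $9,529.

$9,529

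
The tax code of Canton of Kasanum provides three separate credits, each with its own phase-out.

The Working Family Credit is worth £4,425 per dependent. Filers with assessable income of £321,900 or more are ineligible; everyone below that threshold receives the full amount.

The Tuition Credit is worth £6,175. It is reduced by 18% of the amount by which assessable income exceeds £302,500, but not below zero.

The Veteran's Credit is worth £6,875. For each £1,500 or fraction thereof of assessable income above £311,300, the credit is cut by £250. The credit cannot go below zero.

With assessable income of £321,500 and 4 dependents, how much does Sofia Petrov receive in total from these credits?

£25,580

Working Family Credit: base = 4 × £4,425 = £17,700. £321,500 is below the £321,900 cutoff, so the full £17,700 applies.
Tuition Credit: 18% of the £19,000 excess over £302,500 is £3,420; credit = £6,175 − £3,420 = £2,755.
Veteran's Credit: income exceeds £311,300 by £10,200, which is 7 full-or-partial £1,500 increments; reduction = 7 × £250 = £1,750, leaving £5,125.
Total: £17,700 + £2,755 + £5,125 = £25,580.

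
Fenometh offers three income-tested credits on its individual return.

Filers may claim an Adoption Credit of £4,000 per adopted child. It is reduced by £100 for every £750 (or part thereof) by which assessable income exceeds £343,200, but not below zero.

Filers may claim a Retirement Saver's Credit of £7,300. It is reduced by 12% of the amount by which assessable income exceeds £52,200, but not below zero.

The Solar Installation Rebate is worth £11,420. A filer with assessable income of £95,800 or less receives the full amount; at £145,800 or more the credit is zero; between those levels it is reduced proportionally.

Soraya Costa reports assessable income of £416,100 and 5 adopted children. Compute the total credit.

Adoption Credit: base = 5 × £4,000 = £20,000. income exceeds £343,200 by £72,900, which is 98 full-or-partial £750 increments; reduction = 98 × £100 = £9,800, leaving £10,200.
Retirement Saver's Credit: 12% of the £363,900 excess over £52,200 is £43,668 ≥ base, so the credit is £0.
Solar Installation Rebate: £416,100 is at or above £145,800, so the credit is £0.
Total: £10,200 + £0 + £0 = £10,200.

£10,200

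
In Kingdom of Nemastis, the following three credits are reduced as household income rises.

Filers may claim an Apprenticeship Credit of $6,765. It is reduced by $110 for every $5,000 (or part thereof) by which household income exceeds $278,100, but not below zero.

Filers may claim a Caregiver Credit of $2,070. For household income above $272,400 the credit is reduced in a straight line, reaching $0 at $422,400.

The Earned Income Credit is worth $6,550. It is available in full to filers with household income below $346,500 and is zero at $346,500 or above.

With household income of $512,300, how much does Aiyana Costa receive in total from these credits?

$1,595

Apprenticeship Credit: income exceeds $278,100 by $234,200, which is 47 full-or-partial $5,000 increments; reduction = 47 × $110 = $5,170, leaving $1,595.
Caregiver Credit: $512,300 is at or above $422,400, so the credit is $0.
Earned Income Credit: $512,300 meets or exceeds the $346,500 cutoff, so the credit is $0.
Total: $1,595 + $0 + $0 = $1,595.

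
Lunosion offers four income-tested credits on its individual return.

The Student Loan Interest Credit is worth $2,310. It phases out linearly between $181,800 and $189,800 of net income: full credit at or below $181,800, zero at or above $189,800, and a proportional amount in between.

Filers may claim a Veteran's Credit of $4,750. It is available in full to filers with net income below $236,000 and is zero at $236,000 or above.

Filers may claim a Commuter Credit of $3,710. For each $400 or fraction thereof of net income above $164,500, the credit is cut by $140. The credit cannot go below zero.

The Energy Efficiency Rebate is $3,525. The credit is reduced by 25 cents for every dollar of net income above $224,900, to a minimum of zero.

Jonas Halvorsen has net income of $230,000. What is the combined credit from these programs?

Student Loan Interest Credit: $230,000 is at or above $189,800, so the credit is $0.
Veteran's Credit: $230,000 is below the $236,000 cutoff, so the full $4,750 applies.
Commuter Credit: income exceeds $164,500 by $65,500 → 164 increments × $140 = $22,960 ≥ base, so the credit is $0.
Energy Efficiency Rebate: 25% of the $5,100 excess over $224,900 is $1,275; credit = $3,525 − $1,275 = $2,250.
Total: $0 + $4,750 + $0 + $2,250 = $7,000.

$7,000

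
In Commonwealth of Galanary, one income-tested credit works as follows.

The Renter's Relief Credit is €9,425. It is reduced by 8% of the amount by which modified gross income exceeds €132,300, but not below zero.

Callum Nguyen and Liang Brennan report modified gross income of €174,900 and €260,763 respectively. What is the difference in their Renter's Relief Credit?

Callum (€174,900): Renter's Relief Credit: 8% of the €42,600 excess over €132,300 is €3,408; credit = €9,425 − €3,408 = €6,017.
Liang (€260,763): Renter's Relief Credit: 8% of the €128,463 excess over €132,300 is €10,277.04 ≥ base, so the credit is €0.
Difference: |€6,017 − €0| = €6,017.

€6,017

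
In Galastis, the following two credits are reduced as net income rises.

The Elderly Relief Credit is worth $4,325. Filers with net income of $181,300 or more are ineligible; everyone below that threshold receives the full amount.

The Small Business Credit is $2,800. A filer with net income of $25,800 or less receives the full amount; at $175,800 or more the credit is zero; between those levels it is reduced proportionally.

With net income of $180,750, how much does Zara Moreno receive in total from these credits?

Elderly Relief Credit: $180,750 is below the $181,300 cutoff, so the full $4,325 applies.
Small Business Credit: $180,750 is at or above $175,800, so the credit is $0.
Total: $4,325 + $0 = $4,325.

$4,325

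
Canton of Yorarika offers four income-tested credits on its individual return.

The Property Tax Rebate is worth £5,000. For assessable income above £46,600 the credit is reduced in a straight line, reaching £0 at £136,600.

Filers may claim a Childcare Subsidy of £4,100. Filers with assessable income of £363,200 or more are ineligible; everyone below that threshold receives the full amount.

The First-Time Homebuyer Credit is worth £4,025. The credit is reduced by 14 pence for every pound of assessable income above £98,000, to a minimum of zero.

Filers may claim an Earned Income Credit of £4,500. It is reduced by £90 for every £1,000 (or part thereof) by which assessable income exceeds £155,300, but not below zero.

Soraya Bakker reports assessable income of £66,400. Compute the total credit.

Property Tax Rebate: £66,400 is £19,800 into a £90,000 phase-out range, leaving 70,200/90,000 of the credit: £5,000 × 70,200/90,000 = £3,900.
Childcare Subsidy: £66,400 is below the £363,200 cutoff, so the full £4,100 applies.
First-Time Homebuyer Credit: £66,400 is at or below the £98,000 threshold, so the full £4,025 applies.
Earned Income Credit: £66,400 is at or below the £155,300 threshold, so the full £4,500 applies.
Total: £3,900 + £4,100 + £4,025 + £4,500 = £16,525.

£16,525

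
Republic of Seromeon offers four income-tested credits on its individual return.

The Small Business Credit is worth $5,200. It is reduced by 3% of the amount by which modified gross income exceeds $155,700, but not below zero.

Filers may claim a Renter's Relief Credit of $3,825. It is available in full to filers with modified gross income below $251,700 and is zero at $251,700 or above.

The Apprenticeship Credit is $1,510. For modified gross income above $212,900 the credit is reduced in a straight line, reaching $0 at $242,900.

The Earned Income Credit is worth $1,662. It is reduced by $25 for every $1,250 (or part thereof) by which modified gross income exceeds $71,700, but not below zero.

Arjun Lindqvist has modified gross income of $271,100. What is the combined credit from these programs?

Small Business Credit: 3% of the $115,400 excess over $155,700 is $3,462; credit = $5,200 − $3,462 = $1,738.
Renter's Relief Credit: $271,100 meets or exceeds the $251,700 cutoff, so the credit is $0.
Apprenticeship Credit: $271,100 is at or above $242,900, so the credit is $0.
Earned Income Credit: income exceeds $71,700 by $199,400 → 160 increments × $25 = $4,000 ≥ base, so the credit is $0.
Total: $1,738 + $0 + $0 + $0 = $1,738.

$1,738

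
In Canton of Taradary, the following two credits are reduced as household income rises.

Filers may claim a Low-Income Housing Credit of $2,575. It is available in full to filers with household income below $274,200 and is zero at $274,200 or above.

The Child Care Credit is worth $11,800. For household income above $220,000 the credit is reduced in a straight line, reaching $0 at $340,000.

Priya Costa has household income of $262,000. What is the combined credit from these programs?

$10,245

Low-Income Housing Credit: $262,000 is below the $274,200 cutoff, so the full $2,575 applies.
Child Care Credit: $262,000 is $42,000 into a $120,000 phase-out range, leaving 78,000/120,000 of the credit: $11,800 × 78,000/120,000 = $7,670.
Total: $2,575 + $7,670 = $10,245.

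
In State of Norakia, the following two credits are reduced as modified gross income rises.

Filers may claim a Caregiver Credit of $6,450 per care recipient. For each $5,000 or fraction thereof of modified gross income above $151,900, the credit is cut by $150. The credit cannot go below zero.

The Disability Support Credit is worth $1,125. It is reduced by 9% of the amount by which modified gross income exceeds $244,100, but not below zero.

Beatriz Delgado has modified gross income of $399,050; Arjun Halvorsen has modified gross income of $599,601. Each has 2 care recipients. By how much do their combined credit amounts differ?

Beatriz ($399,050): Caregiver Credit: base = 2 × $6,450 = $12,900. income exceeds $151,900 by $247,150, which is 50 full-or-partial $5,000 increments; reduction = 50 × $150 = $7,500, leaving $5,400. Disability Support Credit: 9% of the $154,950 excess over $244,100 is $13,945.50 ≥ base, so the credit is $0. total $5,400 + $0 = $5,400
Arjun ($599,601): Caregiver Credit: base = 2 × $6,450 = $12,900. income exceeds $151,900 by $447,701 → 90 increments × $150 = $13,500 ≥ base, so the credit is $0. Disability Support Credit: 9% of the $355,501 excess over $244,100 is $31,995.09 ≥ base, so the credit is $0. total $0 + $0 = $0
Difference: |$5,400 − $0| = $5,400.

$5,400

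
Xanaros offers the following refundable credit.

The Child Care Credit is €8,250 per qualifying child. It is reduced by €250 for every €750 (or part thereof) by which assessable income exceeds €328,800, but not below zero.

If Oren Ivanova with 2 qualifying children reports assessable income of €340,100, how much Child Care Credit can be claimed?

€12,500

Child Care Credit: base = 2 × €8,250 = €16,500. income exceeds €328,800 by €11,300, which is 16 full-or-partial €750 increments; reduction = 16 × €250 = €4,000, leaving €12,500.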